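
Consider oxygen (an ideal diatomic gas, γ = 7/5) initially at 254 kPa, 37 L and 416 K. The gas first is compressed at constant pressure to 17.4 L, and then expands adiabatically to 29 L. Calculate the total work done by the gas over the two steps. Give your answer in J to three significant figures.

Step 1 (isobaric): W = PΔV = (254 kPa)(17.4 − 37 L) = -4978 J.
After step 1: P = 254 kPa, V = 17.4 L, T = 195.6 K.
Step 2 (adiabatic): W = (P₁V₁ − P₂V₂)/(γ−1) = (4420 − 3603)/0.4 = 2042 J.
W_total = -4978 + 2042 = -2936 J.

W_total ≈ -2940 J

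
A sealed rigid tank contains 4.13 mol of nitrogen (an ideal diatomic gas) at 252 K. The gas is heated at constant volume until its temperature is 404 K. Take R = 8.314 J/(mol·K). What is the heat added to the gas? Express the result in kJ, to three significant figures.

Constant volume ⇒ W = 0, so Q = ΔU = nCᵥΔT with Cᵥ = 5R/2 = 20.79 J/(mol·K).
ΔU = (4.13)(20.79)(404 − 252) = 13048 J.

Q ≈ 13.0 kJ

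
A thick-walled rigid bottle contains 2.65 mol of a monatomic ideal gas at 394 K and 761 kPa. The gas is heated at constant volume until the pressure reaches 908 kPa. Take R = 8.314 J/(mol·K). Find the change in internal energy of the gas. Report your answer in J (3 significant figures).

Constant volume ⇒ W = 0, so Q = ΔU = nCᵥΔT with Cᵥ = 3R/2 = 12.47 J/(mol·K).
At constant V, T₂/T₁ = P₂/P₁ ⇒ ΔT = T₁(P₂/P₁ − 1) = 394·(908/761 − 1) = 76.11 K.
ΔU = (2.65)(12.47)(76.11) = 2515 J.

ΔU ≈ 2520 J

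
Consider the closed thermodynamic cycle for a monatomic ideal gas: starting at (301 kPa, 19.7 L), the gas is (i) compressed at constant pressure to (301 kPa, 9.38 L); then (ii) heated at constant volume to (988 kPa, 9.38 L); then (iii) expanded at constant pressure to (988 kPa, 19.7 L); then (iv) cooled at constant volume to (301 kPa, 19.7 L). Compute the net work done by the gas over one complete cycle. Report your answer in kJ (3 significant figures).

Constant-volume legs do no work.
W(i) = (301)(9.38 − 19.7) = -3106 J; W(iii) = (988)(19.7 − 9.38) = 10196 J.
W_net = -3106 + 10196 = 7090 J (the clockwise enclosed area).

W_net ≈ 7.09 kJ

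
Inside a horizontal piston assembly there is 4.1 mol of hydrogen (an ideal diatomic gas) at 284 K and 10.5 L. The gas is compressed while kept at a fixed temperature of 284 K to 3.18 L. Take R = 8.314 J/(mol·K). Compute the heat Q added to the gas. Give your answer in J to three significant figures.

Q ≈ -11600 J

Isothermal ⇒ ΔU = 0, so Q = W = nRT ln(V₂/V₁).
Q = (4.1)(8.314)(284) ln(3.18/10.5) = 9681 × -1.194 = -11564 J.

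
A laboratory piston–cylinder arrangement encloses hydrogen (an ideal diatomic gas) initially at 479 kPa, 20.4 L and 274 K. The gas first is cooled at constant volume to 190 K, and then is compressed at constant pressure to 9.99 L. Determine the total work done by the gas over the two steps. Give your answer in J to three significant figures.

Step 1 (isochoric): W = 0 (constant volume).
After step 1: P = 332.2 kPa (V unchanged).
Step 2 (isobaric): W = PΔV = (332.2 kPa)(9.99 − 20.4 L) = -3458 J.
W_total = 0 − 3458 = -3458 J.

W_total ≈ -3460 J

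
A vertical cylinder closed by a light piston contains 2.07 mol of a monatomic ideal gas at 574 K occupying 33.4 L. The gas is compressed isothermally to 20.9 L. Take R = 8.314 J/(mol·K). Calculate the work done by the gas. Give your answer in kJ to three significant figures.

W ≈ -4.63 kJ

Isothermal: W = nRT ln(V₂/V₁).
W = (2.07)(8.314)(574) × ln(20.9/33.4)
  = 9879 × -0.4688
W_by_gas = -4631 J.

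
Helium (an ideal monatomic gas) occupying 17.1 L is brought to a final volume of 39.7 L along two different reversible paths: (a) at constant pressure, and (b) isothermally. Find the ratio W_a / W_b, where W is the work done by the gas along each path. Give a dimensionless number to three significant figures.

W_a / W_b ≈ 1.57

Path (a) isobaric: W = P₁(V₂ − V₁) → W_a/(P₁V₁) = 1.322.
Path (b) isothermal: W = P₁V₁ ln(V₂/V₁) → W_b/(P₁V₁) = 0.8423.
W_a / W_b = 1.322 / 0.8423 = 1.569.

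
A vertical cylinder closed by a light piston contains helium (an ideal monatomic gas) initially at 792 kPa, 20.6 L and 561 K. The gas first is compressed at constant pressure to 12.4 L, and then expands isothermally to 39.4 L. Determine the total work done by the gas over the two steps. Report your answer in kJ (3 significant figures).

Step 1 (isobaric): W = PΔV = (792 kPa)(12.4 − 20.6 L) = -6494 J.
After step 1: P = 792 kPa, V = 12.4 L, T = 337.7 K.
Step 2 (isothermal): W = P₁V₁ ln(V₂/V₁) = (9821) ln(39.4/12.4) = 11354 J.
W_total = -6494 + 11354 = 4859 J.

W_total ≈ 4.86 kJ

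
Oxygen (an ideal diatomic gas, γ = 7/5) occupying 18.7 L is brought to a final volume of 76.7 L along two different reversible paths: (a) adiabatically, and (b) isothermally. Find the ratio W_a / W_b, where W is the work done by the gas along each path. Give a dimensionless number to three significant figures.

W_a / W_b ≈ 0.764

Path (a) adiabatic: W = P₁V₁(1 − (V₁/V₂)^(γ−1))/(γ−1) → W_a/(P₁V₁) = 1.078.
Path (b) isothermal: W = P₁V₁ ln(V₂/V₁) → W_b/(P₁V₁) = 1.411.
W_a / W_b = 1.078 / 1.411 = 0.7641.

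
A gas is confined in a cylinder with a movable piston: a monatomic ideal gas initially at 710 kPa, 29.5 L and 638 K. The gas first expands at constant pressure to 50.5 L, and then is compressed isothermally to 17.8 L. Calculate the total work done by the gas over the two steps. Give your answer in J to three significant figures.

Step 1 (isobaric): W = PΔV = (710 kPa)(50.5 − 29.5 L) = 14910 J.
After step 1: P = 710 kPa, V = 50.5 L, T = 1092 K.
Step 2 (isothermal): W = P₁V₁ ln(V₂/V₁) = (35855) ln(17.8/50.5) = -37389 J.
W_total = 14910 − 37389 = -22479 J.

W_total ≈ -22500 J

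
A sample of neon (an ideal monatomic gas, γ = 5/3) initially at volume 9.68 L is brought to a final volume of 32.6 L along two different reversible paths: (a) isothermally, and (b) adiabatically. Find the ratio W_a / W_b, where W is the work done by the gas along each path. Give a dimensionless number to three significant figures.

Path (a) isothermal: W = P₁V₁ ln(V₂/V₁) → W_a/(P₁V₁) = 1.214.
Path (b) adiabatic: W = P₁V₁(1 − (V₁/V₂)^(γ−1))/(γ−1) → W_b/(P₁V₁) = 0.8324.
W_a / W_b = 1.214 / 0.8324 = 1.459.

W_a / W_b ≈ 1.46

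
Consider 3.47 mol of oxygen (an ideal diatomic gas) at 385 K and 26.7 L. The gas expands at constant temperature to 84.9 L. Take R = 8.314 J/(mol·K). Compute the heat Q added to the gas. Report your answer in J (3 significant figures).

Q ≈ 12800 J

Isothermal ⇒ ΔU = 0, so Q = W = nRT ln(V₂/V₁).
Q = (3.47)(8.314)(385) ln(84.9/26.7) = 11107 × 1.157 = 12849 J.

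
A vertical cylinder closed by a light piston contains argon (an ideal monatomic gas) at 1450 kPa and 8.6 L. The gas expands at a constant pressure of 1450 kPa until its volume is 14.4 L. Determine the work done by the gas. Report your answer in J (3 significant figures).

Isobaric: W = P ΔV.
W = (1450 kPa)(14.4 − 8.6 L) = (1450)(5.8) = 8410 J.

W ≈ 8410 J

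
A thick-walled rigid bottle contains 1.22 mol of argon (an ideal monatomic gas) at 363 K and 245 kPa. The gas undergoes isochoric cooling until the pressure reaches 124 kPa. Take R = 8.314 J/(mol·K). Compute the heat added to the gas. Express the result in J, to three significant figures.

Q ≈ -2730 J

Constant volume ⇒ W = 0, so Q = ΔU = nCᵥΔT with Cᵥ = 3R/2 = 12.47 J/(mol·K).
At constant V, T₂/T₁ = P₂/P₁ ⇒ ΔT = T₁(P₂/P₁ − 1) = 363·(124/245 − 1) = -179.3 K.
ΔU = (1.22)(12.47)(-179.3) = -2728 J.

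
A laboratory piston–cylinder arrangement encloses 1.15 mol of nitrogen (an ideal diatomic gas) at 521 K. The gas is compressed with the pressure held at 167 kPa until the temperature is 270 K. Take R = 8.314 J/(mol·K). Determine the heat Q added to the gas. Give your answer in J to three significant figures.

Isobaric: W = nRΔT = (1.15)(8.314)(-251) = -2400 J.
ΔU = nCᵥΔT with Cᵥ = 5R/2: ΔU = (1.15)(20.79)(-251) = -6000 J.
Q = ΔU + W = -6000 − 2400 = -8399 J.

Q ≈ -8400 J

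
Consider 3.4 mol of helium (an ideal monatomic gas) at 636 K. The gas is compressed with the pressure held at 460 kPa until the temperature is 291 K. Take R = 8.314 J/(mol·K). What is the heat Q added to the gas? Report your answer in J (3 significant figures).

Q ≈ -24400 J

Isobaric: W = nRΔT = (3.4)(8.314)(-345) = -9752 J.
ΔU = nCᵥΔT with Cᵥ = 3R/2: ΔU = (3.4)(12.47)(-345) = -14628 J.
Q = ΔU + W = -14628 − 9752 = -24381 J.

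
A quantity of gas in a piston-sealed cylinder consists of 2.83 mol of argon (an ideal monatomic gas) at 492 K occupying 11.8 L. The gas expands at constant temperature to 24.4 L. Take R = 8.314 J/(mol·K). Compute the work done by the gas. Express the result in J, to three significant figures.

Isothermal: W = nRT ln(V₂/V₁).
W = (2.83)(8.314)(492) × ln(24.4/11.8)
  = 11576 × 0.7265
W_by_gas = 8410 J.

W ≈ 8410 J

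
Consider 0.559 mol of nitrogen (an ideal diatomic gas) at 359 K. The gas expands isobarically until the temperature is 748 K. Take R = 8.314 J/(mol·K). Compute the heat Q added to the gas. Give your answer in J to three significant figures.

Isobaric: W = nRΔT = (0.559)(8.314)(389) = 1808 J.
ΔU = nCᵥΔT with Cᵥ = 5R/2: ΔU = (0.559)(20.79)(389) = 4520 J.
Q = ΔU + W = 4520 + 1808 = 6328 J.

Q ≈ 6330 J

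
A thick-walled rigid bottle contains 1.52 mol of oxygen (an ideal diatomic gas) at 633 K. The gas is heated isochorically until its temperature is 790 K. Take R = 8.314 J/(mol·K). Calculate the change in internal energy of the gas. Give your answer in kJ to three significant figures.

ΔU ≈ 4.96 kJ

Constant volume ⇒ W = 0, so Q = ΔU = nCᵥΔT with Cᵥ = 5R/2 = 20.79 J/(mol·K).
ΔU = (1.52)(20.79)(790 − 633) = 4960 J.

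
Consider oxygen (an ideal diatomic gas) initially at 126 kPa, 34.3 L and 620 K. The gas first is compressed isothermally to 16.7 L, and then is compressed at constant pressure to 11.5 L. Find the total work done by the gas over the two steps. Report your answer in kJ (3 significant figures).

Step 1 (isothermal): W = P₁V₁ ln(V₂/V₁) = (4322) ln(16.7/34.3) = -3111 J.
After step 1: P = 258.8 kPa, V = 16.7 L, T = 620 K.
Step 2 (isobaric): W = PΔV = (258.8 kPa)(11.5 − 16.7 L) = -1346 J.
W_total = -3111 − 1346 = -4456 J.

W_total ≈ -4.46 kJ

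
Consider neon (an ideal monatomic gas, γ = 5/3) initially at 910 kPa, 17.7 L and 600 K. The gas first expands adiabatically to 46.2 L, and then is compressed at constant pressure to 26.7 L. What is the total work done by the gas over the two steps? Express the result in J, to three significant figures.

W_total ≈ 7830 J

Step 1 (adiabatic): W = (P₁V₁ − P₂V₂)/(γ−1) = (16107 − 8496)/0.667 = 11416 J.
After step 1: P = 183.9 kPa, V = 46.2 L, T = 316.5 K.
Step 2 (isobaric): W = PΔV = (183.9 kPa)(26.7 − 46.2 L) = -3586 J.
W_total = 11416 − 3586 = 7830 J.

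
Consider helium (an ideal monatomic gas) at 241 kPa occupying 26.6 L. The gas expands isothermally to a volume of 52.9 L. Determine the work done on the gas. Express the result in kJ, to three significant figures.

W ≈ -4.41 kJ

Isothermal: W = nRT ln(V₂/V₁) = P₁V₁ ln(V₂/V₁).
P₁V₁ = (241 kPa)(26.6 L) = 6411 J.
W = 6411 × ln(52.9/26.6) = 6411 × 0.6875
W_by_gas = 4407 J; work on gas = −W_by = -4407 J.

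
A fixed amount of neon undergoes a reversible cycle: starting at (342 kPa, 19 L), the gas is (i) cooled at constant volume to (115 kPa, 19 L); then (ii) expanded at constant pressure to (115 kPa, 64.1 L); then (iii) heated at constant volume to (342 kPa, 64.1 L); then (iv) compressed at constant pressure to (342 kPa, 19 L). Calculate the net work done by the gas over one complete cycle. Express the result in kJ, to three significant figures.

W_net ≈ -10.2 kJ

Constant-volume legs do no work.
W(ii) = (115)(64.1 − 19) = 5186 J; W(iv) = (342)(19 − 64.1) = -15424 J.
W_net = 5186 − 15424 = -10238 J (the counter-clockwise enclosed area).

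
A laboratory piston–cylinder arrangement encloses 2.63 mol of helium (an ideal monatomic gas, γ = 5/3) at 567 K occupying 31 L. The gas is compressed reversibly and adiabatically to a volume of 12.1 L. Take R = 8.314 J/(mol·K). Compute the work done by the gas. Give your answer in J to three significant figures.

Adiabatic: TV^(γ−1) = const with γ = 5/3.
T₂ = T₁ (V₁/V₂)^(γ−1) = 567 × (31/12.1)^0.667 = 567 × 1.872 = 1062 K.
W_by = nCᵥ(T₁ − T₂) = (2.63)(12.47)(567 − 1062) = -16223 J.

W ≈ -16200 J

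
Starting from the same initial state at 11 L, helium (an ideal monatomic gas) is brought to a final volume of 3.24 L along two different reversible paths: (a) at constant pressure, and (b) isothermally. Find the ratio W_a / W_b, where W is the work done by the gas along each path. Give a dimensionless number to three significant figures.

Path (a) isobaric: W = P₁(V₂ − V₁) → W_a/(P₁V₁) = -0.7055.
Path (b) isothermal: W = P₁V₁ ln(V₂/V₁) → W_b/(P₁V₁) = -1.222.
W_a / W_b = -0.7055 / -1.222 = 0.5771.

W_a / W_b ≈ 0.577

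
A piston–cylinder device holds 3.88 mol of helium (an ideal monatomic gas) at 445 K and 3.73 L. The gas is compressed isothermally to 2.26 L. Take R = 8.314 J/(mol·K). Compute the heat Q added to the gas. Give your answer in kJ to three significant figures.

Q ≈ -7.19 kJ

Isothermal ⇒ ΔU = 0, so Q = W = nRT ln(V₂/V₁).
Q = (3.88)(8.314)(445) ln(2.26/3.73) = 14355 × -0.501 = -7192 J.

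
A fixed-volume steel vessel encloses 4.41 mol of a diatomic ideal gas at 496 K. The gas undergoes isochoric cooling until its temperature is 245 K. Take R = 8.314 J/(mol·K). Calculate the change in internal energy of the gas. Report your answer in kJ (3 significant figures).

ΔU ≈ -23.0 kJ

Constant volume ⇒ W = 0, so Q = ΔU = nCᵥΔT with Cᵥ = 5R/2 = 20.79 J/(mol·K).
ΔU = (4.41)(20.79)(245 − 496) = -23007 J.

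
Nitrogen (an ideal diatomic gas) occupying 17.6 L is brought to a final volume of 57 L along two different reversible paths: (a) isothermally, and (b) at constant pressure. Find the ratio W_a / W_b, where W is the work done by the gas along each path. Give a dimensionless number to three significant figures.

W_a / W_b ≈ 0.525

Path (a) isothermal: W = P₁V₁ ln(V₂/V₁) → W_a/(P₁V₁) = 1.175.
Path (b) isobaric: W = P₁(V₂ − V₁) → W_b/(P₁V₁) = 2.239.
W_a / W_b = 1.175 / 2.239 = 0.5249.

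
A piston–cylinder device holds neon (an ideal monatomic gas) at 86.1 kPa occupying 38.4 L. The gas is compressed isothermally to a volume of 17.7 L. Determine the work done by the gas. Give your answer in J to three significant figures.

Isothermal: W = nRT ln(V₂/V₁) = P₁V₁ ln(V₂/V₁).
P₁V₁ = (86.1 kPa)(38.4 L) = 3306 J.
W = 3306 × ln(17.7/38.4) = 3306 × -0.7745
W_by_gas = -2561 J.

W ≈ -2560 J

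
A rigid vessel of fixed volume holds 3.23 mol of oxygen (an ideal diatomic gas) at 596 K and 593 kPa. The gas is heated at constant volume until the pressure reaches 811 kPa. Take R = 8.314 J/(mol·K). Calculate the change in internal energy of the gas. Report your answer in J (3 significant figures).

Constant volume ⇒ W = 0, so Q = ΔU = nCᵥΔT with Cᵥ = 5R/2 = 20.79 J/(mol·K).
At constant V, T₂/T₁ = P₂/P₁ ⇒ ΔT = T₁(P₂/P₁ − 1) = 596·(811/593 − 1) = 219.1 K.
ΔU = (3.23)(20.79)(219.1) = 14710 J.

ΔU ≈ 14700 J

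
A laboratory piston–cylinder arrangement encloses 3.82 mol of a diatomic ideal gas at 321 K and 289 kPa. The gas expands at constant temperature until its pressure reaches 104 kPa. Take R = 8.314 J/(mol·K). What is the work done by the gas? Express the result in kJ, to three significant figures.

Isothermal process: W = nRT ln(V₂/V₁) = nRT ln(P₁/P₂).
W = (3.82)(8.314)(321) × ln(289/104)
  = 10195 × ln(2.779) = 10195 × 1.022
W_by_gas = 10419 J.

W ≈ 10.4 kJ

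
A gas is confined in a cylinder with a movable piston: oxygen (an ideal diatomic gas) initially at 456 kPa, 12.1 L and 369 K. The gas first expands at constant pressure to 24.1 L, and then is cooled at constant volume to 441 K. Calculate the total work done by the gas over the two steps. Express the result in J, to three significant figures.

W_total ≈ 5470 J

Step 1 (isobaric): W = PΔV = (456 kPa)(24.1 − 12.1 L) = 5472 J.
Step 2 (isochoric): W = 0 (constant volume).
W_total = 5472 + 0 = 5472 J.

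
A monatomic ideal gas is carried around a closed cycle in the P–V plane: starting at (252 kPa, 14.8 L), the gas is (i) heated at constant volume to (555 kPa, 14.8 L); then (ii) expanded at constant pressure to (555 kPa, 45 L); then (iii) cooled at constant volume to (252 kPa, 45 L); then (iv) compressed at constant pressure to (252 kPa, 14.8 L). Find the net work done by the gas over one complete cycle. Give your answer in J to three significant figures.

Constant-volume legs do no work.
W(ii) = (555)(45 − 14.8) = 16761 J; W(iv) = (252)(14.8 − 45) = -7610 J.
W_net = 16761 − 7610 = 9151 J (the clockwise enclosed area).

W_net ≈ 9150 J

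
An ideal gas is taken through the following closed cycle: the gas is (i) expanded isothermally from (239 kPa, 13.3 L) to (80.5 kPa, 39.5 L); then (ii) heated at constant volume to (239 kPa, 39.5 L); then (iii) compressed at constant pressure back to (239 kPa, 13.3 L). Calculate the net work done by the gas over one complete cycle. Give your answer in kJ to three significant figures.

W_net ≈ -2.80 kJ

Leg (i): W = PᵢVᵢ ln(V_f/Vᵢ) = (3179) ln(39.5/13.3) = 3460 J.
Leg (ii): W = 0.
Leg (iii): W = PΔV = (239)(13.3 − 39.5) = -6262 J.
W_net = 3460 − 6262 = -2802 J.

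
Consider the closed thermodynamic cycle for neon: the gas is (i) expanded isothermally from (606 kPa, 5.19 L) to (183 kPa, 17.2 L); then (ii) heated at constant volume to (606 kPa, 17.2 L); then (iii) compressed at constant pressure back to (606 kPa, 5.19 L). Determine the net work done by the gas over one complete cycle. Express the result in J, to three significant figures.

W_net ≈ -3510 J

Leg (i): W = PᵢVᵢ ln(V_f/Vᵢ) = (3145) ln(17.2/5.19) = 3768 J.
Leg (ii): W = 0.
Leg (iii): W = PΔV = (606)(5.19 − 17.2) = -7278 J.
W_net = 3768 − 7278 = -3510 J.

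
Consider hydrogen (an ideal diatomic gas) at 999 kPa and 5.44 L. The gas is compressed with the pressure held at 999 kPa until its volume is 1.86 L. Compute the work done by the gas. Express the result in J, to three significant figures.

W ≈ -3580 J

Isobaric: W = P ΔV.
W = (999 kPa)(1.86 − 5.44 L) = (999)(-3.58) = -3576 J.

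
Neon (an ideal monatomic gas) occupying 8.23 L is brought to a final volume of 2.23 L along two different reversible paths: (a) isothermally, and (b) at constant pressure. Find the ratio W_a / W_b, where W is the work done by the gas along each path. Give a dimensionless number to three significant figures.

W_a / W_b ≈ 1.79

Path (a) isothermal: W = P₁V₁ ln(V₂/V₁) → W_a/(P₁V₁) = -1.306.
Path (b) isobaric: W = P₁(V₂ − V₁) → W_b/(P₁V₁) = -0.729.
W_a / W_b = -1.306 / -0.729 = 1.791.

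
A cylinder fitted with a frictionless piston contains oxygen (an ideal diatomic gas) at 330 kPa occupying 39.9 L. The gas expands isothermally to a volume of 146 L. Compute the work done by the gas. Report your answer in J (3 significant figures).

W ≈ 17100 J

Isothermal: W = nRT ln(V₂/V₁) = P₁V₁ ln(V₂/V₁).
P₁V₁ = (330 kPa)(39.9 L) = 13167 J.
W = 13167 × ln(146/39.9) = 13167 × 1.297
W_by_gas = 17081 J.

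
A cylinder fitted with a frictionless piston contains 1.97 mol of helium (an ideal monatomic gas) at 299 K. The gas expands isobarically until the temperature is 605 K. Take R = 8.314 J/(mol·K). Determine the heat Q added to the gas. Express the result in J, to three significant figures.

Isobaric: W = nRΔT = (1.97)(8.314)(306) = 5012 J.
ΔU = nCᵥΔT with Cᵥ = 3R/2: ΔU = (1.97)(12.47)(306) = 7518 J.
Q = ΔU + W = 7518 + 5012 = 12530 J.

Q ≈ 12500 J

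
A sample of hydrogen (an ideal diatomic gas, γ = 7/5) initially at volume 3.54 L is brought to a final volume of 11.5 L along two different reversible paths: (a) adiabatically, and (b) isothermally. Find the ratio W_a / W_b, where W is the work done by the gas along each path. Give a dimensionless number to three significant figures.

W_a / W_b ≈ 0.797

Path (a) adiabatic: W = P₁V₁(1 − (V₁/V₂)^(γ−1))/(γ−1) → W_a/(P₁V₁) = 0.9395.
Path (b) isothermal: W = P₁V₁ ln(V₂/V₁) → W_b/(P₁V₁) = 1.178.
W_a / W_b = 0.9395 / 1.178 = 0.7974.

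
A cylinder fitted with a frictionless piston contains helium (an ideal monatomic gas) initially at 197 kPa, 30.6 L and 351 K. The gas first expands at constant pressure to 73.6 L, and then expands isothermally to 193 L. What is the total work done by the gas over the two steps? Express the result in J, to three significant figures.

W_total ≈ 22400 J

Step 1 (isobaric): W = PΔV = (197 kPa)(73.6 − 30.6 L) = 8471 J.
After step 1: P = 197 kPa, V = 73.6 L, T = 844.2 K.
Step 2 (isothermal): W = P₁V₁ ln(V₂/V₁) = (14499) ln(193/73.6) = 13978 J.
W_total = 8471 + 13978 = 22449 J.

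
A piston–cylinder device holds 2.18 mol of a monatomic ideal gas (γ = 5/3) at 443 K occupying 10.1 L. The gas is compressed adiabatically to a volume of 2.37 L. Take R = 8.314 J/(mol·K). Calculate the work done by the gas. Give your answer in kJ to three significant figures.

W ≈ -19.6 kJ

Adiabatic: TV^(γ−1) = const with γ = 5/3.
T₂ = T₁ (V₁/V₂)^(γ−1) = 443 × (10.1/2.37)^0.667 = 443 × 2.629 = 1164 K.
W_by = nCᵥ(T₁ − T₂) = (2.18)(12.47)(443 − 1164) = -19614 J.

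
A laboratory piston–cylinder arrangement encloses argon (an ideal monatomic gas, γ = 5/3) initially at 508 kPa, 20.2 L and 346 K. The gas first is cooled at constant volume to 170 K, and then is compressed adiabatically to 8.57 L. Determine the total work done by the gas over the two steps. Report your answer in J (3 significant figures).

Step 1 (isochoric): W = 0 (constant volume).
After step 1: P = 249.6 kPa (V unchanged).
Step 2 (adiabatic): W = (P₁V₁ − P₂V₂)/(γ−1) = (5042 − 8930)/0.667 = -5832 J.
W_total = 0 − 5832 = -5832 J.

W_total ≈ -5830 J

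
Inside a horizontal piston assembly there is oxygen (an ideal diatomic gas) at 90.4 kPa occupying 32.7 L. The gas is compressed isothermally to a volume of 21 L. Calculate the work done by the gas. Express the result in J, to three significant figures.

Isothermal: W = nRT ln(V₂/V₁) = P₁V₁ ln(V₂/V₁).
P₁V₁ = (90.4 kPa)(32.7 L) = 2956 J.
W = 2956 × ln(21/32.7) = 2956 × -0.4429
W_by_gas = -1309 J.

W ≈ -1310 J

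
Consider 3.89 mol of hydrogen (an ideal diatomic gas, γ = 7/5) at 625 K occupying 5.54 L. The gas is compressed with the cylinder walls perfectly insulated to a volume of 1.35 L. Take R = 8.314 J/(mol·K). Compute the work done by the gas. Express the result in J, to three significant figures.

W ≈ -38400 J

Adiabatic: TV^(γ−1) = const with γ = 7/5.
T₂ = T₁ (V₁/V₂)^(γ−1) = 625 × (5.54/1.35)^0.4 = 625 × 1.759 = 1099 K.
W_by = nCᵥ(T₁ − T₂) = (3.89)(20.79)(625 − 1099) = -38356 J.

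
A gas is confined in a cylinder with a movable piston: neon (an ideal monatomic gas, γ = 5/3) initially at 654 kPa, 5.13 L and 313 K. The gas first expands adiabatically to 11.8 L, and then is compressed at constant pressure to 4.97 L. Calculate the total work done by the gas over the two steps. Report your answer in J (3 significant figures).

Step 1 (adiabatic): W = (P₁V₁ − P₂V₂)/(γ−1) = (3355 − 1925)/0.667 = 2144 J.
After step 1: P = 163.2 kPa, V = 11.8 L, T = 179.6 K.
Step 2 (isobaric): W = PΔV = (163.2 kPa)(4.97 − 11.8 L) = -1114 J.
W_total = 2144 − 1114 = 1030 J.

W_total ≈ 1030 J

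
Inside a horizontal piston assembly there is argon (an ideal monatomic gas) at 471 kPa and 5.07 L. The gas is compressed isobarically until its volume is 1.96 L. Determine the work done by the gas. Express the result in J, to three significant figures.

W ≈ -1460 J

Isobaric: W = P ΔV.
W = (471 kPa)(1.96 − 5.07 L) = (471)(-3.11) = -1465 J.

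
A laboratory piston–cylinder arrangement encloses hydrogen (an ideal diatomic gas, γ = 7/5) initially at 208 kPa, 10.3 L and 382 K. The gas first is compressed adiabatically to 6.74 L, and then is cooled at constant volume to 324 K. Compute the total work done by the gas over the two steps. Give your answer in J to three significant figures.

W_total ≈ -990 J

Step 1 (adiabatic): W = (P₁V₁ − P₂V₂)/(γ−1) = (2142 − 2538)/0.4 = -990.2 J.
Step 2 (isochoric): W = 0 (constant volume).
W_total = -990.2 + 0 = -990.2 J.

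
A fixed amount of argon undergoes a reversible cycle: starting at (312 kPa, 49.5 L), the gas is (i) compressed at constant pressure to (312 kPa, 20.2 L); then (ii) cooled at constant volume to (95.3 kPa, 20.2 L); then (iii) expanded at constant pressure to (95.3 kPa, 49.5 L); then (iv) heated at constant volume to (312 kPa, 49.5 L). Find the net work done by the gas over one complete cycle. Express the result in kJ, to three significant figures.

Constant-volume legs do no work.
W(i) = (312)(20.2 − 49.5) = -9142 J; W(iii) = (95.3)(49.5 − 20.2) = 2792 J.
W_net = -9142 + 2792 = -6349 J (the counter-clockwise enclosed area).

W_net ≈ -6.35 kJ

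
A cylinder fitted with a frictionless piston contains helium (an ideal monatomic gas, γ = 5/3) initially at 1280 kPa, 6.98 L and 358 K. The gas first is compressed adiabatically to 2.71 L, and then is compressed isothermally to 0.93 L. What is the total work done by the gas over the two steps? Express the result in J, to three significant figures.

W_total ≈ -29700 J

Step 1 (adiabatic): W = (P₁V₁ − P₂V₂)/(γ−1) = (8934 − 16788)/0.667 = -11780 J.
After step 1: P = 6195 kPa, V = 2.71 L, T = 672.7 K.
Step 2 (isothermal): W = P₁V₁ ln(V₂/V₁) = (16788) ln(0.93/2.71) = -17955 J.
W_total = -11780 − 17955 = -29735 J.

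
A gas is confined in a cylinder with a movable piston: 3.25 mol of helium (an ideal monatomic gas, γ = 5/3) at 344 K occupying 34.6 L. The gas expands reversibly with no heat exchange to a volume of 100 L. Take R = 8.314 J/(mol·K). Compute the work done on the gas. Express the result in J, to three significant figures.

Adiabatic: TV^(γ−1) = const with γ = 5/3.
T₂ = T₁ (V₁/V₂)^(γ−1) = 344 × (34.6/100)^0.667 = 344 × 0.4929 = 169.5 K.
W_by = nCᵥ(T₁ − T₂) = (3.25)(12.47)(344 − 169.5) = 7071 J.
Work on gas = −W_by = -7071 J.

W ≈ -7070 J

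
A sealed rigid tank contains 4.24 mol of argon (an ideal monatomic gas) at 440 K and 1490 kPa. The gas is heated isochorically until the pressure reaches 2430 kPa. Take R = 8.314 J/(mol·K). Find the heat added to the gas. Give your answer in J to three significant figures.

Constant volume ⇒ W = 0, so Q = ΔU = nCᵥΔT with Cᵥ = 3R/2 = 12.47 J/(mol·K).
At constant V, T₂/T₁ = P₂/P₁ ⇒ ΔT = T₁(P₂/P₁ − 1) = 440·(2430/1490 − 1) = 277.6 K.
ΔU = (4.24)(12.47)(277.6) = 14678 J.

Q ≈ 14700 J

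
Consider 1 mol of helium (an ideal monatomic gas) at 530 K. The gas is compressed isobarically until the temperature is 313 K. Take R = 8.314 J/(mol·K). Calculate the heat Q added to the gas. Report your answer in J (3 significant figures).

Q ≈ -4510 J

Isobaric: W = nRΔT = (1)(8.314)(-217) = -1804 J.
ΔU = nCᵥΔT with Cᵥ = 3R/2: ΔU = (1)(12.47)(-217) = -2706 J.
Q = ΔU + W = -2706 − 1804 = -4510 J.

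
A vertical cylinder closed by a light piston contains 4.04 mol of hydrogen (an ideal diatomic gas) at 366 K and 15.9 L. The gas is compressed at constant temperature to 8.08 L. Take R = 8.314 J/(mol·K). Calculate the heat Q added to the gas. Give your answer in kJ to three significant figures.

Q ≈ -8.32 kJ

Isothermal ⇒ ΔU = 0, so Q = W = nRT ln(V₂/V₁).
Q = (4.04)(8.314)(366) ln(8.08/15.9) = 12293 × -0.6769 = -8322 J.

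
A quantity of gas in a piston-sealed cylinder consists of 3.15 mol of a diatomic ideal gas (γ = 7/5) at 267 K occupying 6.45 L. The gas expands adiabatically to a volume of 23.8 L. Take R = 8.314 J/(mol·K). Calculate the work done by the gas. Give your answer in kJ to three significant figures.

Adiabatic: TV^(γ−1) = const with γ = 7/5.
T₂ = T₁ (V₁/V₂)^(γ−1) = 267 × (6.45/23.8)^0.4 = 267 × 0.5932 = 158.4 K.
W_by = nCᵥ(T₁ − T₂) = (3.15)(20.79)(267 − 158.4) = 7112 J.

W ≈ 7.11 kJ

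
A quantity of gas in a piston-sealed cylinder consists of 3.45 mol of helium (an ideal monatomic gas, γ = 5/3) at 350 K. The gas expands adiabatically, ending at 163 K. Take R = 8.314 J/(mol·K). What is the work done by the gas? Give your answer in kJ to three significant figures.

Adiabatic ⇒ Q = 0, so W_by = −ΔU = nCᵥ(T₁ − T₂).
Cᵥ = 3R/2 = 12.47 J/(mol·K).
W = (3.45)(12.47)(350 − 163) = 8046 J.

W ≈ 8.05 kJ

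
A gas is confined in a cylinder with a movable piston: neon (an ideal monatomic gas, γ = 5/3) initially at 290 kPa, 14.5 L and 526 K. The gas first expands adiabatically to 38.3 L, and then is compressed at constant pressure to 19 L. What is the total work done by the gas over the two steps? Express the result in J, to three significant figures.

Step 1 (adiabatic): W = (P₁V₁ − P₂V₂)/(γ−1) = (4205 − 2201)/0.667 = 3007 J.
After step 1: P = 57.46 kPa, V = 38.3 L, T = 275.3 K.
Step 2 (isobaric): W = PΔV = (57.46 kPa)(19 − 38.3 L) = -1109 J.
W_total = 3007 − 1109 = 1898 J.

W_total ≈ 1900 J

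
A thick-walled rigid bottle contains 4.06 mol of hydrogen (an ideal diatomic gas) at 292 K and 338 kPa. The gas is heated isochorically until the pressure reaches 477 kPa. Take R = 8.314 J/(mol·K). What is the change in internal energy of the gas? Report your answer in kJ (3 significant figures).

Constant volume ⇒ W = 0, so Q = ΔU = nCᵥΔT with Cᵥ = 5R/2 = 20.79 J/(mol·K).
At constant V, T₂/T₁ = P₂/P₁ ⇒ ΔT = T₁(P₂/P₁ − 1) = 292·(477/338 − 1) = 120.1 K.
ΔU = (4.06)(20.79)(120.1) = 10133 J.

ΔU ≈ 10.1 kJ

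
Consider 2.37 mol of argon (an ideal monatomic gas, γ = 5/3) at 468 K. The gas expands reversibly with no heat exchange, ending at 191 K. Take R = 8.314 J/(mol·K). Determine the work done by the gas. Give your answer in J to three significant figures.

Adiabatic ⇒ Q = 0, so W_by = −ΔU = nCᵥ(T₁ − T₂).
Cᵥ = 3R/2 = 12.47 J/(mol·K).
W = (2.37)(12.47)(468 − 191) = 8187 J.

W ≈ 8190 J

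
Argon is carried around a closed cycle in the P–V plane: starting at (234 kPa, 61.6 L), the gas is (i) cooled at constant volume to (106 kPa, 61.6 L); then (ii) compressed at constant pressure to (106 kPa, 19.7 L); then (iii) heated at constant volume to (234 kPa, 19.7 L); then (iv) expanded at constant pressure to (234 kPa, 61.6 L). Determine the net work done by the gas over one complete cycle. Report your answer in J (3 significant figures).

Constant-volume legs do no work.
W(ii) = (106)(19.7 − 61.6) = -4441 J; W(iv) = (234)(61.6 − 19.7) = 9805 J.
W_net = -4441 + 9805 = 5363 J (the clockwise enclosed area).

W_net ≈ 5360 J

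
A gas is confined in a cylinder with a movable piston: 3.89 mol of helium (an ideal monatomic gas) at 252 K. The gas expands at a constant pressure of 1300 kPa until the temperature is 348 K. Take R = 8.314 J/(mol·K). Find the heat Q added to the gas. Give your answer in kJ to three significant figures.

Isobaric: W = nRΔT = (3.89)(8.314)(96) = 3105 J.
ΔU = nCᵥΔT with Cᵥ = 3R/2: ΔU = (3.89)(12.47)(96) = 4657 J.
Q = ΔU + W = 4657 + 3105 = 7762 J.

Q ≈ 7.76 kJ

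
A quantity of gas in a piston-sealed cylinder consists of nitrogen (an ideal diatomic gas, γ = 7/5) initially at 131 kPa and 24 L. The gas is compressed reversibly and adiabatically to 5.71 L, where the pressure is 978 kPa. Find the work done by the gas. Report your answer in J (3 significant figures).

Adiabatic: W = (P₁V₁ − P₂V₂)/(γ − 1) with γ = 7/5.
P₁V₁ = 3144 J, P₂V₂ = 5584 J.
W = (3144 − 5584) / 0.4 = -6101 J.

W ≈ -6100 J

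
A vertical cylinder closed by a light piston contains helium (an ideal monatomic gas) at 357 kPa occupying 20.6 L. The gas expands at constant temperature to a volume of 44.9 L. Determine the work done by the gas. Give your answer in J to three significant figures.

Isothermal: W = nRT ln(V₂/V₁) = P₁V₁ ln(V₂/V₁).
P₁V₁ = (357 kPa)(20.6 L) = 7354 J.
W = 7354 × ln(44.9/20.6) = 7354 × 0.7791
W_by_gas = 5730 J.

W ≈ 5730 J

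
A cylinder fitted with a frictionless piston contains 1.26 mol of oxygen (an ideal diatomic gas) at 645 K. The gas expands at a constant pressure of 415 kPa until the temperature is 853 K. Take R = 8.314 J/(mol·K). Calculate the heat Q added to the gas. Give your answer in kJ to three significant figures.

Q ≈ 7.63 kJ

Isobaric: W = nRΔT = (1.26)(8.314)(208) = 2179 J.
ΔU = nCᵥΔT with Cᵥ = 5R/2: ΔU = (1.26)(20.79)(208) = 5447 J.
Q = ΔU + W = 5447 + 2179 = 7626 J.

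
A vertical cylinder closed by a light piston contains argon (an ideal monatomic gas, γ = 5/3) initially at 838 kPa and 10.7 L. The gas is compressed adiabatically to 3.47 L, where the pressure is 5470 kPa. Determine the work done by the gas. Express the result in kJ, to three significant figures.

Adiabatic: W = (P₁V₁ − P₂V₂)/(γ − 1) with γ = 5/3.
P₁V₁ = 8967 J, P₂V₂ = 18981 J.
W = (8967 − 18981) / 0.6667 = -15021 J.

W ≈ -15.0 kJ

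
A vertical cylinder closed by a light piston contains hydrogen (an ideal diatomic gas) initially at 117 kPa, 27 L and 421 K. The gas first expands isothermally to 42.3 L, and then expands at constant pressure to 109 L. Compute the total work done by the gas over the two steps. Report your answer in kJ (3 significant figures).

Step 1 (isothermal): W = P₁V₁ ln(V₂/V₁) = (3159) ln(42.3/27) = 1418 J.
After step 1: P = 74.68 kPa, V = 42.3 L, T = 421 K.
Step 2 (isobaric): W = PΔV = (74.68 kPa)(109 − 42.3 L) = 4981 J.
W_total = 1418 + 4981 = 6399 J.

W_total ≈ 6.40 kJ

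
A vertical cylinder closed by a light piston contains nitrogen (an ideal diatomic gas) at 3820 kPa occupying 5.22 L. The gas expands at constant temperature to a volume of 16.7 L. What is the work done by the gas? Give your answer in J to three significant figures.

W ≈ 23200 J

Isothermal: W = nRT ln(V₂/V₁) = P₁V₁ ln(V₂/V₁).
P₁V₁ = (3820 kPa)(5.22 L) = 19940 J.
W = 19940 × ln(16.7/5.22) = 19940 × 1.163
W_by_gas = 23189 J.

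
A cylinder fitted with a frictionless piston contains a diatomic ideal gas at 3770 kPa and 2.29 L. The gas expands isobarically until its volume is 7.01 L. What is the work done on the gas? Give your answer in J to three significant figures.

W ≈ -17800 J

Isobaric: W = P ΔV.
W = (3770 kPa)(7.01 − 2.29 L) = (3770)(4.72) = 17794 J.
Work on gas = −W_by = -17794 J.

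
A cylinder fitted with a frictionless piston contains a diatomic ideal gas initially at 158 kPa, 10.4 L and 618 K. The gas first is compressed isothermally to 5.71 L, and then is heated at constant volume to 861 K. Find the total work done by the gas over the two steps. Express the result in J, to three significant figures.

Step 1 (isothermal): W = P₁V₁ ln(V₂/V₁) = (1643) ln(5.71/10.4) = -985.2 J.
Step 2 (isochoric): W = 0 (constant volume).
W_total = -985.2 + 0 = -985.2 J.

W_total ≈ -985 J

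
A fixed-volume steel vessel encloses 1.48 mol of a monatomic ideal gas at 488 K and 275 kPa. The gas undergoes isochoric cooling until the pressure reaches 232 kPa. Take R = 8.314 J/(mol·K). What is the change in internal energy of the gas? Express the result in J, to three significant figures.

Constant volume ⇒ W = 0, so Q = ΔU = nCᵥΔT with Cᵥ = 3R/2 = 12.47 J/(mol·K).
At constant V, T₂/T₁ = P₂/P₁ ⇒ ΔT = T₁(P₂/P₁ − 1) = 488·(232/275 − 1) = -76.31 K.
ΔU = (1.48)(12.47)(-76.31) = -1408 J.

ΔU ≈ -1410 J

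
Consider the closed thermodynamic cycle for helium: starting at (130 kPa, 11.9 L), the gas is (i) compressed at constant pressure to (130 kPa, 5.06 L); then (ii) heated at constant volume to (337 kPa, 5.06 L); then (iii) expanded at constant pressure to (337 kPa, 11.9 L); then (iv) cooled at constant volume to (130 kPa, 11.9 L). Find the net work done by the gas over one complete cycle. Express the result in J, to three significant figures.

W_net ≈ 1420 J

Constant-volume legs do no work.
W(i) = (130)(5.06 − 11.9) = -889.2 J; W(iii) = (337)(11.9 − 5.06) = 2305 J.
W_net = -889.2 + 2305 = 1416 J (the clockwise enclosed area).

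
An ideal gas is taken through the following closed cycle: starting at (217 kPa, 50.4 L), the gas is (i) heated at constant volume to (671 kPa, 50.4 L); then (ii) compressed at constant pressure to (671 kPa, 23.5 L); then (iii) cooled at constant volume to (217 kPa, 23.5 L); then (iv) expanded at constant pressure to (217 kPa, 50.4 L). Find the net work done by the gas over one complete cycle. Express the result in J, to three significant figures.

Constant-volume legs do no work.
W(ii) = (671)(23.5 − 50.4) = -18050 J; W(iv) = (217)(50.4 − 23.5) = 5837 J.
W_net = -18050 + 5837 = -12213 J (the counter-clockwise enclosed area).

W_net ≈ -12200 J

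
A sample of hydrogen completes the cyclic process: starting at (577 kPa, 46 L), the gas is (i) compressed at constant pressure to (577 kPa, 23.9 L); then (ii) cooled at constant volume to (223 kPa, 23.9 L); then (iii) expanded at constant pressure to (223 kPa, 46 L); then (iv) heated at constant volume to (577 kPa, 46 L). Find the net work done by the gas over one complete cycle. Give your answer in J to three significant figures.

W_net ≈ -7820 J

Constant-volume legs do no work.
W(i) = (577)(23.9 − 46) = -12752 J; W(iii) = (223)(46 − 23.9) = 4928 J.
W_net = -12752 + 4928 = -7823 J (the counter-clockwise enclosed area).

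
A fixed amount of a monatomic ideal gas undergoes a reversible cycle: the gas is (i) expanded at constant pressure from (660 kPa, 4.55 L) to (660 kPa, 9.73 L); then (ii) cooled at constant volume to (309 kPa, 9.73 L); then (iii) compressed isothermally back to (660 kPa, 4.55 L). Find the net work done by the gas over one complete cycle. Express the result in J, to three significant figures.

Leg (i): W = PΔV = (660)(9.73 − 4.55) = 3419 J.
Leg (ii): W = 0.
Leg (iii): W = PᵢVᵢ ln(V_f/Vᵢ) = (3007) ln(4.55/9.73) = -2285 J.
W_net = 3419 − 2285 = 1134 J.

W_net ≈ 1130 J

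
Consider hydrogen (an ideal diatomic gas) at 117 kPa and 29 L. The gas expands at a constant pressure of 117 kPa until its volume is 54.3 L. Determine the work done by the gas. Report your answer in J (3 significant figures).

Isobaric: W = P ΔV.
W = (117 kPa)(54.3 − 29 L) = (117)(25.3) = 2960 J.

W ≈ 2960 J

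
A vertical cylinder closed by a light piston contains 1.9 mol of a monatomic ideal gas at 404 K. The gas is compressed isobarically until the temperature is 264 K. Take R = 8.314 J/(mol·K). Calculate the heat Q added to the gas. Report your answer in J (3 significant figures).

Q ≈ -5530 J

Isobaric: W = nRΔT = (1.9)(8.314)(-140) = -2212 J.
ΔU = nCᵥΔT with Cᵥ = 3R/2: ΔU = (1.9)(12.47)(-140) = -3317 J.
Q = ΔU + W = -3317 − 2212 = -5529 J.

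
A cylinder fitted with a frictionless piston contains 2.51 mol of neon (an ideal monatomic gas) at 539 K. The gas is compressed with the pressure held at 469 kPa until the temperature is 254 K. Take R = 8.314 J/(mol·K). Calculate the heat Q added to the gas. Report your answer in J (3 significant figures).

Isobaric: W = nRΔT = (2.51)(8.314)(-285) = -5947 J.
ΔU = nCᵥΔT with Cᵥ = 3R/2: ΔU = (2.51)(12.47)(-285) = -8921 J.
Q = ΔU + W = -8921 − 5947 = -14869 J.

Q ≈ -14900 J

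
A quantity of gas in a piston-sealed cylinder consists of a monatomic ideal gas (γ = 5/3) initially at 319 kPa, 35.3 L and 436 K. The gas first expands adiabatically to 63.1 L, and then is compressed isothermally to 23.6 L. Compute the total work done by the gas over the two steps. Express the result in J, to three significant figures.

W_total ≈ -2100 J

Step 1 (adiabatic): W = (P₁V₁ − P₂V₂)/(γ−1) = (11261 − 7645)/0.667 = 5423 J.
After step 1: P = 121.2 kPa, V = 63.1 L, T = 296 K.
Step 2 (isothermal): W = P₁V₁ ln(V₂/V₁) = (7645) ln(23.6/63.1) = -7519 J.
W_total = 5423 − 7519 = -2096 J.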